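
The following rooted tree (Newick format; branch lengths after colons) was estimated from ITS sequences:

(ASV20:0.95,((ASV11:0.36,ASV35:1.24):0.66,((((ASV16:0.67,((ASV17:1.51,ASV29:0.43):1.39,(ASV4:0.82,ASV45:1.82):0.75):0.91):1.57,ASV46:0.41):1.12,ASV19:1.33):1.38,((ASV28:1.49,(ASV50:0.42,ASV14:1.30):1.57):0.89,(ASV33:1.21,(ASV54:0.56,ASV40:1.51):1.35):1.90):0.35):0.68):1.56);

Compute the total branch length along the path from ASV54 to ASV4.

The path runs ASV54 → … → MRCA → … → ASV4; the MRCA is the node subtending ((((ASV16,((ASV17,ASV29),(ASV4,ASV45))),ASV46),ASV19),((ASV28,(ASV50,ASV14)),(ASV33,(ASV54,ASV40)))).
Branch lengths along that path: 0.56 + 1.35 + 1.90 + 0.35 + 1.38 + 1.12 + 1.57 + 0.91 + 0.75 + 0.82 = 10.71.

10.71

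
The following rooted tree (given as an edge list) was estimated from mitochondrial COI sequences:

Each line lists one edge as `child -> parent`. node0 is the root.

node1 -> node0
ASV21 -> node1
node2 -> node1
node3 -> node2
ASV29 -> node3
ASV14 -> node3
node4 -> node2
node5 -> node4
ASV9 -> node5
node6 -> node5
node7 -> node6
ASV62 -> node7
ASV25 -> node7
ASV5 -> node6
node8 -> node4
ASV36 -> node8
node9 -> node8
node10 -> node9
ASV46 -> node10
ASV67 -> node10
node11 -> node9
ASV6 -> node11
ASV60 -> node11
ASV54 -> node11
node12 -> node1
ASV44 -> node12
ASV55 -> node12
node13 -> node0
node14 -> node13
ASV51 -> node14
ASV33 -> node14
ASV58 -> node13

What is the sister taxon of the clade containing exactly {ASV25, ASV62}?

The clade containing exactly {ASV25, ASV62} attaches to the tree at the node subtending ((ASV62,ASV25),ASV5).
The other lineage descending from that same node — the sister group — is the single tip ASV5.

ASV5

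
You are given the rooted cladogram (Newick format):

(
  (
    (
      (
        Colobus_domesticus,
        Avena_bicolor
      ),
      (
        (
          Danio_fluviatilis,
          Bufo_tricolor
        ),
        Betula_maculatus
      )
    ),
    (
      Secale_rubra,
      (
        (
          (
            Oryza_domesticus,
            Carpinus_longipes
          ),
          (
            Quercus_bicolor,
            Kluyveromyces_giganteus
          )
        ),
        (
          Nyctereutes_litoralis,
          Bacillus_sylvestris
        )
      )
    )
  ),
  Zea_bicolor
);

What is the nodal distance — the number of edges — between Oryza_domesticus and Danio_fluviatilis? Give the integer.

The MRCA of Oryza_domesticus and Danio_fluviatilis is the node subtending (((Colobus_domesticus,Avena_bicolor),((Danio_fluviatilis,Bufo_tricolor),Betula_maculatus)),(Secale_rubra,(((Oryza_domesticus,Carpinus_longipes),(Quercus_bicolor,Kluyveromyces_giganteus)),(Nyctereutes_litoralis,Bacillus_sylvestris)))).
From Oryza_domesticus up to that node: 5 branches. From Danio_fluviatilis up to the same node: 4 branches. Total: 5 + 4 = 9.

9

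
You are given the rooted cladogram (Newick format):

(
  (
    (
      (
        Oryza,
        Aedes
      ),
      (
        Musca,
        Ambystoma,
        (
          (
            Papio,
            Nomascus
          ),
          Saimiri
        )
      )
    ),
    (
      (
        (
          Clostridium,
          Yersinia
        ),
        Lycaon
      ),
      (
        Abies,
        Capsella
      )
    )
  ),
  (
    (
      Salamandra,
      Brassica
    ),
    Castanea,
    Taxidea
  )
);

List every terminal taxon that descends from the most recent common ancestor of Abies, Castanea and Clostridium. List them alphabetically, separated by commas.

Abies, Aedes, Ambystoma, Brassica, Capsella, Castanea, Clostridium, Lycaon, Musca, Nomascus, Oryza, Papio, Saimiri, Salamandra, Taxidea, Yersinia

Tracing Abies: it sits inside (Abies,Capsella).
Tracing Castanea: it sits inside ((Salamandra,Brassica),Castanea,Taxidea).
Tracing Clostridium: it sits inside (Clostridium,Yersinia).
The smallest clade enclosing all 3 is the whole tree (their MRCA is the root), so the answer is all 16 tips in alphabetical order.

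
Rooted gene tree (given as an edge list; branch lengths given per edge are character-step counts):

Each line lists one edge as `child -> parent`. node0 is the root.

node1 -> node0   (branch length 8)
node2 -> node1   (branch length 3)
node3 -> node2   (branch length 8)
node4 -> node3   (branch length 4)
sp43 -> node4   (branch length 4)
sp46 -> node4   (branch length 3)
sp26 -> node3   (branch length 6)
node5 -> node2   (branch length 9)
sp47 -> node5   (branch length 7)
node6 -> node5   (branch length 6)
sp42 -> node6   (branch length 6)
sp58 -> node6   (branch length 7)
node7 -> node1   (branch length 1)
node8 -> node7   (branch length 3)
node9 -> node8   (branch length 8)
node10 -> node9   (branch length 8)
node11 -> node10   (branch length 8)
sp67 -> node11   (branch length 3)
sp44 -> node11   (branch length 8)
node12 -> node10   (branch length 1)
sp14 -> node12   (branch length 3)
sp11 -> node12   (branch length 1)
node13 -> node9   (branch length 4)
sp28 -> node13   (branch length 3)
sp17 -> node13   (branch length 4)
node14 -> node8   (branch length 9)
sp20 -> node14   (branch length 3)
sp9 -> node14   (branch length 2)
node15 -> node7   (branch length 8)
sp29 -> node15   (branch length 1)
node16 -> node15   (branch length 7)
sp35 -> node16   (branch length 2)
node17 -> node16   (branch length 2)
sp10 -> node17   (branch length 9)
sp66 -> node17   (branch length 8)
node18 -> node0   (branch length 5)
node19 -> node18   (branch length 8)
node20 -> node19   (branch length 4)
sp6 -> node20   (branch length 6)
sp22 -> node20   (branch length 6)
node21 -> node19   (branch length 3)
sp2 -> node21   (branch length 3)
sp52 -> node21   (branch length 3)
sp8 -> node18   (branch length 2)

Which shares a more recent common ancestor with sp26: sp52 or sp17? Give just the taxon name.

The MRCA of sp26 and sp17 subtends ((((sp43,sp46),sp26),(sp47,(sp42,sp58))),(((((sp67,sp44),(sp14,sp11)),(sp28,sp17)),(sp20,sp9)),(sp29,(sp35,(sp10,sp66))))) (18 taxa).
The MRCA of sp26 and sp52 is the root, subtending the entire tree (23 taxa).
The first is nested inside the second, so sp26 shares a more recent common ancestor with sp17.

sp17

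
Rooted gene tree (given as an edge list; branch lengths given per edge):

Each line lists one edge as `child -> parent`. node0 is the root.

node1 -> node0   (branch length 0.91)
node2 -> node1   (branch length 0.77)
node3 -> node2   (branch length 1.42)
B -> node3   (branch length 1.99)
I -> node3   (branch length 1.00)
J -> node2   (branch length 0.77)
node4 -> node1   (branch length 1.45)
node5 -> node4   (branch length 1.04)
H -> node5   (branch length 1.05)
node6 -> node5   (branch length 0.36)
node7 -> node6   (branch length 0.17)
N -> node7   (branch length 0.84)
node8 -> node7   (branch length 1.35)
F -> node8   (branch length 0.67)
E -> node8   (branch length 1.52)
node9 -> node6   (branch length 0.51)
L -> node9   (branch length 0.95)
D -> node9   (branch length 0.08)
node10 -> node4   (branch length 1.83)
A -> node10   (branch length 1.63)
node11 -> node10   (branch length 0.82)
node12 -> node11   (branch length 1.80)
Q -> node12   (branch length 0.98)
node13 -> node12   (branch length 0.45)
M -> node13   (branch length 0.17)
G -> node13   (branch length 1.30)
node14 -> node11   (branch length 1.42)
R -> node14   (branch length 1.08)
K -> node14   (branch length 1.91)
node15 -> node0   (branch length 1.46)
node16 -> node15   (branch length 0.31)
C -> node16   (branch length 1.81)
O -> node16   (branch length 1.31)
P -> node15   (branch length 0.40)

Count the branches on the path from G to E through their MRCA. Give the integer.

The MRCA of G and E is the node subtending ((H,((N,(F,E)),(L,D))),(A,((Q,(M,G)),(R,K)))).
From G up to that node: 5 branches. From E up to the same node: 5 branches. Total: 5 + 5 = 10.

10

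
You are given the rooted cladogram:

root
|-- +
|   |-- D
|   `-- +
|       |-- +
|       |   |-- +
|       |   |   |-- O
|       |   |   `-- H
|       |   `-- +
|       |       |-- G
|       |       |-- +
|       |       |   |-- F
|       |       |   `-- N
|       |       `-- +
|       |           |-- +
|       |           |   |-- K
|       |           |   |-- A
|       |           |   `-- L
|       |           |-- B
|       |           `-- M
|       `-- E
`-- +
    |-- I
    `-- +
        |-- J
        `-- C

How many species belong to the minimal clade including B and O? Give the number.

The MRCA of B and O is the node subtending ((O,H),(G,(F,N),((K,A,L),B,M))).
That clade contains 10 terminal taxa: A, B, F, G, H, K, L, M, N, O.

10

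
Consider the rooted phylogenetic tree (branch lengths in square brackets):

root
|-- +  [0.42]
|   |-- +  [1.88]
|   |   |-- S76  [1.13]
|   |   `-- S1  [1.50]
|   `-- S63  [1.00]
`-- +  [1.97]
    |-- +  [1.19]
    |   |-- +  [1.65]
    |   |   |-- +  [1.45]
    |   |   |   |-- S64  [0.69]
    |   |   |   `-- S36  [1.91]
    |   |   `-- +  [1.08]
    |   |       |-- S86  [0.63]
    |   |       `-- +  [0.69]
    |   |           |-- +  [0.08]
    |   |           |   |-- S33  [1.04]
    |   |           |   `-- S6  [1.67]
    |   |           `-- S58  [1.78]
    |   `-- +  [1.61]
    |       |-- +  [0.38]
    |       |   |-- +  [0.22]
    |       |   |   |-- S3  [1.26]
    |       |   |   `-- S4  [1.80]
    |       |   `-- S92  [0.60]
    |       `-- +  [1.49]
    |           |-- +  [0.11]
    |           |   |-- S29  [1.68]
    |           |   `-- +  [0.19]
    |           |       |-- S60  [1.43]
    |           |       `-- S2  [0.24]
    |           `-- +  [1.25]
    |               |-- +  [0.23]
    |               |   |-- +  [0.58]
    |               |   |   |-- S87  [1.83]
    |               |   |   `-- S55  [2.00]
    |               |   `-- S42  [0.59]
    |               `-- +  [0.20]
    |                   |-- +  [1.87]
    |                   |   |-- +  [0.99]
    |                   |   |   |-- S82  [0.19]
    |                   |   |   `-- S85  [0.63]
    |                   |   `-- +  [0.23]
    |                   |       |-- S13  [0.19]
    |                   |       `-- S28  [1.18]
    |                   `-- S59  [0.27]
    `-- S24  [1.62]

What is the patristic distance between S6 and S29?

The path runs S6 → … → MRCA → … → S29; the MRCA is the node subtending (((S64,S36),(S86,((S33,S6),S58))),(((S3,S4),S92),((S29,(S60,S2)),(((S87,S55),S42),(((S82,S85),(S13,S28)),S59))))).
Branch lengths along that path: 1.67 + 0.08 + 0.69 + 1.08 + 1.65 + 1.61 + 1.49 + 0.11 + 1.68 = 10.06.

10.06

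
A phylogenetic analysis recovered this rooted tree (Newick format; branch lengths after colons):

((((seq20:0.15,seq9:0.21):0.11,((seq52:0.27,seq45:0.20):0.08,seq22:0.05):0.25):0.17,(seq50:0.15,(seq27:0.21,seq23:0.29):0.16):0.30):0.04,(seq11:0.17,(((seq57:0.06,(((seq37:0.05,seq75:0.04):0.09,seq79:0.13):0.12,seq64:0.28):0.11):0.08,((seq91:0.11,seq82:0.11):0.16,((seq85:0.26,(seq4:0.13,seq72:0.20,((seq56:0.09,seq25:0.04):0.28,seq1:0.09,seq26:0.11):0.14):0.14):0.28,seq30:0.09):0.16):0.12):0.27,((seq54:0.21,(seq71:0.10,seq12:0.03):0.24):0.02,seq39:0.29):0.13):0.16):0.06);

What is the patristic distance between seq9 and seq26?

The path runs seq9 → … → MRCA → … → seq26; the MRCA is the root of the tree.
Branch lengths along that path: 0.21 + 0.11 + 0.17 + 0.04 + 0.06 + 0.16 + 0.27 + 0.12 + 0.16 + 0.28 + 0.14 + 0.14 + 0.11 = 1.97.

1.97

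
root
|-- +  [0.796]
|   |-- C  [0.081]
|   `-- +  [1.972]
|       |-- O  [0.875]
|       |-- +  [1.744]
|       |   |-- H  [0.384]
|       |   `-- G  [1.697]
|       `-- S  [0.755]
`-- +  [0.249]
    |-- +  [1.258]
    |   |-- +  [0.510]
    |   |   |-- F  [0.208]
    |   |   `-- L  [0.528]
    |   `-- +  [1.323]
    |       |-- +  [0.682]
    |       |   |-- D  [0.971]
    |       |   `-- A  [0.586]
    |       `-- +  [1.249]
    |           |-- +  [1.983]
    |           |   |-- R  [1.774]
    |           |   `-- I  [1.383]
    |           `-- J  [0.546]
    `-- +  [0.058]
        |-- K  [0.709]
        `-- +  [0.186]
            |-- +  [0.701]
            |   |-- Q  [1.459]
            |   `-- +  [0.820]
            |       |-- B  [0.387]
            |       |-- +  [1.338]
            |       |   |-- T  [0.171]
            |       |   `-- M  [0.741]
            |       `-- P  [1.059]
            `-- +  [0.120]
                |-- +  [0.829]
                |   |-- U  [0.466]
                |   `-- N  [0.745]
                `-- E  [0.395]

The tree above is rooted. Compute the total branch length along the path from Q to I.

The path runs Q → … → MRCA → … → I; the MRCA is the node subtending (((F,L),((D,A),((R,I),J))),(K,((Q,(B,(T,M),P)),((U,N),E)))).
Branch lengths along that path: 1.459 + 0.701 + 0.186 + 0.058 + 1.258 + 1.323 + 1.249 + 1.983 + 1.383 = 9.600.

9.600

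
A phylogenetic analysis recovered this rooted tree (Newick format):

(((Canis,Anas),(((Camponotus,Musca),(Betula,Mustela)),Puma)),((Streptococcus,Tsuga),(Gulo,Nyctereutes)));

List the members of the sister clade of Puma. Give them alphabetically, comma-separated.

Puma attaches to the tree at the node subtending (((Camponotus,Musca),(Betula,Mustela)),Puma).
The other lineage descending from that same node — the sister group — is ((Camponotus,Musca),(Betula,Mustela)); its 4 tips in alphabetical order are the answer.

Betula, Camponotus, Musca, Mustela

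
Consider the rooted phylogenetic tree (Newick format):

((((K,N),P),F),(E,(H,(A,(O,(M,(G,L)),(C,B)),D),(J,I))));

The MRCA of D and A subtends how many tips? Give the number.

The MRCA of D and A is the node subtending (A,(O,(M,(G,L)),(C,B)),D).
That clade contains 8 terminal taxa: A, B, C, D, G, L, M, O.

8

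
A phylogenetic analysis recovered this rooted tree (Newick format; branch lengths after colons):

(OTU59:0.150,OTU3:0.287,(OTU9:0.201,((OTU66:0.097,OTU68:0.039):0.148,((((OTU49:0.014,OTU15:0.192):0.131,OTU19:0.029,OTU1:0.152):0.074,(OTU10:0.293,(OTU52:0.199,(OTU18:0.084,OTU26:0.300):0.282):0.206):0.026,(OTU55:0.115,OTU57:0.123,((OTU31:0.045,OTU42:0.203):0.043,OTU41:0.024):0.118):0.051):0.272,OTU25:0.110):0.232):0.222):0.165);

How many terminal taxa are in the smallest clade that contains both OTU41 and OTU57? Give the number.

5

The MRCA of OTU41 and OTU57 is the node subtending (OTU55,OTU57,((OTU31,OTU42),OTU41)).
That clade contains 5 terminal taxa: OTU31, OTU41, OTU42, OTU55, OTU57.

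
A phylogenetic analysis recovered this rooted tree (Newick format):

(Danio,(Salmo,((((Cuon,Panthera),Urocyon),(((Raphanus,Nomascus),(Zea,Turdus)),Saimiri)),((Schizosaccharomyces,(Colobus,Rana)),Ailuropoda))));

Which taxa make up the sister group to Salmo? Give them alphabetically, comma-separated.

Salmo attaches to the tree at the node subtending (Salmo,((((Cuon,Panthera),Urocyon),(((Raphanus,Nomascus),(Zea,Turdus)),Saimiri)),((Schizosaccharomyces,(Colobus,Rana)),Ailuropoda))).
The other lineage descending from that same node — the sister group — is ((((Cuon,Panthera),Urocyon),(((Raphanus,Nomascus),(Zea,Turdus)),Saimiri)),((Schizosaccharomyces,(Colobus,Rana)),Ailuropoda)); its 12 tips in alphabetical order are the answer.

Ailuropoda, Colobus, Cuon, Nomascus, Panthera, Rana, Raphanus, Saimiri, Schizosaccharomyces, Turdus, Urocyon, Zea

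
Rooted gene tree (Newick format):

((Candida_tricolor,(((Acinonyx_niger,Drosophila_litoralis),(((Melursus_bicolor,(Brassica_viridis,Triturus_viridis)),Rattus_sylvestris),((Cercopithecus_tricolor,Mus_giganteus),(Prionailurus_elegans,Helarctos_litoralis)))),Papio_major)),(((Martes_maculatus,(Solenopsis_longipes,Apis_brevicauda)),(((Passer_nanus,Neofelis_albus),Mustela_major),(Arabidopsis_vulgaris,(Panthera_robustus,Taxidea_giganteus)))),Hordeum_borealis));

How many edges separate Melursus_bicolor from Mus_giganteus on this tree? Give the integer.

The MRCA of Melursus_bicolor and Mus_giganteus is the node subtending (((Melursus_bicolor,(Brassica_viridis,Triturus_viridis)),Rattus_sylvestris),((Cercopithecus_tricolor,Mus_giganteus),(Prionailurus_elegans,Helarctos_litoralis))).
From Melursus_bicolor up to that node: 3 branches. From Mus_giganteus up to the same node: 3 branches. Total: 3 + 3 = 6.

6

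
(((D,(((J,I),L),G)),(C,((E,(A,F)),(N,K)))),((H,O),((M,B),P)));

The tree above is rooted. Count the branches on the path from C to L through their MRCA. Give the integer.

6

The MRCA of C and L is the node subtending ((D,(((J,I),L),G)),(C,((E,(A,F)),(N,K)))).
From C up to that node: 2 branches. From L up to the same node: 4 branches. Total: 2 + 4 = 6.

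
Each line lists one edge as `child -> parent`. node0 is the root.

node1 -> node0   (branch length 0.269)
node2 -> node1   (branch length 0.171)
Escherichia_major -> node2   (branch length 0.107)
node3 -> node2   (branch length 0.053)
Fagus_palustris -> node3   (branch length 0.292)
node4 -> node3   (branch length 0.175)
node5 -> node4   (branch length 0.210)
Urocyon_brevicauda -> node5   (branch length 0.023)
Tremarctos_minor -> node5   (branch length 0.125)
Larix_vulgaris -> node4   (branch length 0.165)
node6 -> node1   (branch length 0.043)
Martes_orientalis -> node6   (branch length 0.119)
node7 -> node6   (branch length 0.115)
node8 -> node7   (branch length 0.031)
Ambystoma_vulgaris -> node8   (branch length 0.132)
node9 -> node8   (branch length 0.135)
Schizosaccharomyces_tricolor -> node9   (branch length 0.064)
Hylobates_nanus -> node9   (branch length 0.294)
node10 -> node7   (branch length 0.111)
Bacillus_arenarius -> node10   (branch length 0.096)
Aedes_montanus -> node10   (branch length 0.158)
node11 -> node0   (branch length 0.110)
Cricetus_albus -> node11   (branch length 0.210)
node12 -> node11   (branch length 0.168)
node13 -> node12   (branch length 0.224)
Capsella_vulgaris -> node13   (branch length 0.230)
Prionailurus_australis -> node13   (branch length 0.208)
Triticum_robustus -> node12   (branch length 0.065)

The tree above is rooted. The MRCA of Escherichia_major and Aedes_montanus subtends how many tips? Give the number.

The MRCA of Escherichia_major and Aedes_montanus is the node subtending ((Escherichia_major,(Fagus_palustris,((Urocyon_brevicauda,Tremarctos_minor),Larix_vulgaris))),(Martes_orientalis,((Ambystoma_vulgaris,(Schizosaccharomyces_tricolor,Hylobates_nanus)),(Bacillus_arenarius,Aedes_montanus)))).
That clade contains 11 terminal taxa: Aedes_montanus, Ambystoma_vulgaris, Bacillus_arenarius, Escherichia_major, Fagus_palustris, Hylobates_nanus, Larix_vulgaris, Martes_orientalis, Schizosaccharomyces_tricolor, Tremarctos_minor, Urocyon_brevicauda.

11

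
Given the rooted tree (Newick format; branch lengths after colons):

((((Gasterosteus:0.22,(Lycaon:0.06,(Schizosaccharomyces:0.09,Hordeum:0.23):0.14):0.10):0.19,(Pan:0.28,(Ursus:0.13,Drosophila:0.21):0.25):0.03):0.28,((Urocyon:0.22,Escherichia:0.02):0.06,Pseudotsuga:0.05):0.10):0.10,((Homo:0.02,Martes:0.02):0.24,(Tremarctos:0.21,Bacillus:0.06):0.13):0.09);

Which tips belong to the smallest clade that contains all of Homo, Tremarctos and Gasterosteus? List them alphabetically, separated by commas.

Bacillus, Drosophila, Escherichia, Gasterosteus, Homo, Hordeum, Lycaon, Martes, Pan, Pseudotsuga, Schizosaccharomyces, Tremarctos, Urocyon, Ursus

Tracing Homo: it sits inside (Homo,Martes).
Tracing Tremarctos: it sits inside (Tremarctos,Bacillus).
Tracing Gasterosteus: it sits inside (Gasterosteus,(Lycaon,(Schizosaccharomyces,Hordeum))).
The smallest clade enclosing all 3 is the whole tree (their MRCA is the root), so the answer is all 14 tips in alphabetical order.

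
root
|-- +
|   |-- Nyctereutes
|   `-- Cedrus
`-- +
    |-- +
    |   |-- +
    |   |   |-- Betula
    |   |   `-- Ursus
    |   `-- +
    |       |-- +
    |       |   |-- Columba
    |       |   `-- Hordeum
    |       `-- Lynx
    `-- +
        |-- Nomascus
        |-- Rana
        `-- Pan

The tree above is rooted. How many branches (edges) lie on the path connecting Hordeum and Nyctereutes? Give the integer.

The MRCA of Hordeum and Nyctereutes is the root of the tree.
From Hordeum up to that node: 5 branches. From Nyctereutes up to the same node: 2 branches. Total: 5 + 2 = 7.

7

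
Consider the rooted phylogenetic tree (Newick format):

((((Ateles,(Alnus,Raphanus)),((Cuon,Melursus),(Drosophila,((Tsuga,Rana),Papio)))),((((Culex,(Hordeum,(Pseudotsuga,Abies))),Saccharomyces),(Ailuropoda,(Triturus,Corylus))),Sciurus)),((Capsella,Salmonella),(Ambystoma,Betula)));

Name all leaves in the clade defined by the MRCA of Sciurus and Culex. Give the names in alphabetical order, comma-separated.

Tracing Sciurus: it sits inside ((((Culex,(Hordeum,(Pseudotsuga,Abies))),Saccharomyces),(Ailuropoda,(Triturus,Corylus))),Sciurus).
Tracing Culex: it sits inside (Culex,(Hordeum,(Pseudotsuga,Abies))).
The smallest clade enclosing both is ((((Culex,(Hordeum,(Pseudotsuga,Abies))),Saccharomyces),(Ailuropoda,(Triturus,Corylus))),Sciurus); the answer is its 9 terminal taxa in alphabetical order.

Abies, Ailuropoda, Corylus, Culex, Hordeum, Pseudotsuga, Saccharomyces, Sciurus, Triturus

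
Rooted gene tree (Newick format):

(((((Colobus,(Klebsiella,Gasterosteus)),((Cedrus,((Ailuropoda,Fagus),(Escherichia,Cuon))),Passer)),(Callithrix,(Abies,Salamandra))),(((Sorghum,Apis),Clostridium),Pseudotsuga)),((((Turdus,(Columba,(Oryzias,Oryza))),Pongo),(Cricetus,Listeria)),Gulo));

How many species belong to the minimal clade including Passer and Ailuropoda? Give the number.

6

The MRCA of Passer and Ailuropoda is the node subtending ((Cedrus,((Ailuropoda,Fagus),(Escherichia,Cuon))),Passer).
That clade contains 6 terminal taxa: Ailuropoda, Cedrus, Cuon, Escherichia, Fagus, Passer.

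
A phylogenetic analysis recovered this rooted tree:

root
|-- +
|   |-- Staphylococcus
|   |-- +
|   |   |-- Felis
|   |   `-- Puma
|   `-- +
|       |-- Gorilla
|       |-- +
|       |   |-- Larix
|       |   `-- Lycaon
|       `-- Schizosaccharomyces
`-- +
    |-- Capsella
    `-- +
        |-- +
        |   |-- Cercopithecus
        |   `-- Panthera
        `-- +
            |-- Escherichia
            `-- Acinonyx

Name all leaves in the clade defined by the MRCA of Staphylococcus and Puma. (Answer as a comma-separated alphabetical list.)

Tracing Staphylococcus: it sits inside (Staphylococcus,(Felis,Puma),(Gorilla,(Larix,Lycaon),Schizosaccharomyces)).
Tracing Puma: it sits inside (Felis,Puma).
The smallest clade enclosing both is (Staphylococcus,(Felis,Puma),(Gorilla,(Larix,Lycaon),Schizosaccharomyces)); the answer is its 7 terminal taxa in alphabetical order.

Felis, Gorilla, Larix, Lycaon, Puma, Schizosaccharomyces, Staphylococcus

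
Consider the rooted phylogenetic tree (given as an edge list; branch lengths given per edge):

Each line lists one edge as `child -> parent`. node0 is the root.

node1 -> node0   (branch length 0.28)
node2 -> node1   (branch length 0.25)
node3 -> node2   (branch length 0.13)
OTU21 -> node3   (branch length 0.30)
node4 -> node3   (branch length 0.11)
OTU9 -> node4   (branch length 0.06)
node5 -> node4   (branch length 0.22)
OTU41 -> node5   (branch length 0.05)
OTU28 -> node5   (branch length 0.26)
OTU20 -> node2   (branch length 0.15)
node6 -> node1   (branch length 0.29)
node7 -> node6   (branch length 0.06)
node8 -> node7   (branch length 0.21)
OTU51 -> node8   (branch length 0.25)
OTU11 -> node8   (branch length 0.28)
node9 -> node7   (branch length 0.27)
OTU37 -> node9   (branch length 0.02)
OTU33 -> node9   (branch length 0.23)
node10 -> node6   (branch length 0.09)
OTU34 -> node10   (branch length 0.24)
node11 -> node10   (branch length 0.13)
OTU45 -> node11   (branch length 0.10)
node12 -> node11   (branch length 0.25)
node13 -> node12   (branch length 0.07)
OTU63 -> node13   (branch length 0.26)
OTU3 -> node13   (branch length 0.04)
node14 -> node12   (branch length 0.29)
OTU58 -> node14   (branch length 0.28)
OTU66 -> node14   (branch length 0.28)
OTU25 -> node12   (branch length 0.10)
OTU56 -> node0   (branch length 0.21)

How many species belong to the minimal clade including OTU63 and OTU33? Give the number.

11

The MRCA of OTU63 and OTU33 is the node subtending (((OTU51,OTU11),(OTU37,OTU33)),(OTU34,(OTU45,((OTU63,OTU3),(OTU58,OTU66),OTU25)))).
That clade contains 11 terminal taxa: OTU11, OTU25, OTU3, OTU33, OTU34, OTU37, OTU45, OTU51, OTU58, OTU63, OTU66.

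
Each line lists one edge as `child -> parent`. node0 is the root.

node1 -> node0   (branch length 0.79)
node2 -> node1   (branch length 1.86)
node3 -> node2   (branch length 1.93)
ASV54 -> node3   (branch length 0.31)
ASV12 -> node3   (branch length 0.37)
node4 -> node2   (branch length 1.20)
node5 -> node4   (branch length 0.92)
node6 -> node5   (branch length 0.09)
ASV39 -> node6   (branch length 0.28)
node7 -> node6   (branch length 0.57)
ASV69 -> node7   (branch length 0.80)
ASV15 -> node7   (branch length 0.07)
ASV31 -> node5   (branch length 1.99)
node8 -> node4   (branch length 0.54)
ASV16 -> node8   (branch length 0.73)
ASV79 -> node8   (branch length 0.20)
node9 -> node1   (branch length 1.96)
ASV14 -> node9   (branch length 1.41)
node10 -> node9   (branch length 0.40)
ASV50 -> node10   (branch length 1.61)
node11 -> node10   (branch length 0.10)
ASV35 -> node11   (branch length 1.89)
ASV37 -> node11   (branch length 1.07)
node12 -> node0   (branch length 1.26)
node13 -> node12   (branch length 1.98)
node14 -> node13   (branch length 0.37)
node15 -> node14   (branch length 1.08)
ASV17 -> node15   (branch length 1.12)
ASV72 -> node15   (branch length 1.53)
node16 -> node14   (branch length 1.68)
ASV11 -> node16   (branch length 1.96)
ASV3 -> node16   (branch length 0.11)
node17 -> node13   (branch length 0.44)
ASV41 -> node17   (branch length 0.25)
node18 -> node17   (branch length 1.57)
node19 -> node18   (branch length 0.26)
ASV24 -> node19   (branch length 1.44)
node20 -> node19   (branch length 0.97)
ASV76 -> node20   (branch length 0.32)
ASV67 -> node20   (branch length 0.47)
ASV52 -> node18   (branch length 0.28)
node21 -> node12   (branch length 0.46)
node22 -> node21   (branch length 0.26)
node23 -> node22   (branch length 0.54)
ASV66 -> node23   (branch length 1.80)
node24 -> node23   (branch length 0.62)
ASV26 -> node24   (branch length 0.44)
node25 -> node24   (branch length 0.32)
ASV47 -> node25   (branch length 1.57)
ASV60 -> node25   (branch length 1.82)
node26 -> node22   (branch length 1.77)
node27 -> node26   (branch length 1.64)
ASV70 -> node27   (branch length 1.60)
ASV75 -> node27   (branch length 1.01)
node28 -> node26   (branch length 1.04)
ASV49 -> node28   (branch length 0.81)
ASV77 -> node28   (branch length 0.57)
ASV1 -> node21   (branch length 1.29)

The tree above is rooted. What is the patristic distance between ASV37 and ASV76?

The path runs ASV37 → … → MRCA → … → ASV76; the MRCA is the root of the tree.
Branch lengths along that path: 1.07 + 0.10 + 0.40 + 1.96 + 0.79 + 1.26 + 1.98 + 0.44 + 1.57 + 0.26 + 0.97 + 0.32 = 11.12.

11.12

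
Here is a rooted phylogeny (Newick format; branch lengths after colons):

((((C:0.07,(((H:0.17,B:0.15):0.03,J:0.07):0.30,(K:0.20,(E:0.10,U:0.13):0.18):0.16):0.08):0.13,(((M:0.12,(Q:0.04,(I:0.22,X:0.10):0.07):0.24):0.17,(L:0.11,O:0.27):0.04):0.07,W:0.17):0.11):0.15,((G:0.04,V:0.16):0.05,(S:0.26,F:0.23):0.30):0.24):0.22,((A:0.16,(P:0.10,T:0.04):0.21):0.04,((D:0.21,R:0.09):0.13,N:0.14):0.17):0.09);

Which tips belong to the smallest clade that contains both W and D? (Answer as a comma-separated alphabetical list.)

A, B, C, D, E, F, G, H, I, J, K, L, M, N, O, P, Q, R, S, T, U, V, W, X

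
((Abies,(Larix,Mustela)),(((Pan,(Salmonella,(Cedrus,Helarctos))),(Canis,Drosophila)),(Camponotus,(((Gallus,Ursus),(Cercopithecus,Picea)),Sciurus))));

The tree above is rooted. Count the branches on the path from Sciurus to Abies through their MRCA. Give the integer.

6

The MRCA of Sciurus and Abies is the root of the tree.
From Sciurus up to that node: 4 branches. From Abies up to the same node: 2 branches. Total: 4 + 2 = 6.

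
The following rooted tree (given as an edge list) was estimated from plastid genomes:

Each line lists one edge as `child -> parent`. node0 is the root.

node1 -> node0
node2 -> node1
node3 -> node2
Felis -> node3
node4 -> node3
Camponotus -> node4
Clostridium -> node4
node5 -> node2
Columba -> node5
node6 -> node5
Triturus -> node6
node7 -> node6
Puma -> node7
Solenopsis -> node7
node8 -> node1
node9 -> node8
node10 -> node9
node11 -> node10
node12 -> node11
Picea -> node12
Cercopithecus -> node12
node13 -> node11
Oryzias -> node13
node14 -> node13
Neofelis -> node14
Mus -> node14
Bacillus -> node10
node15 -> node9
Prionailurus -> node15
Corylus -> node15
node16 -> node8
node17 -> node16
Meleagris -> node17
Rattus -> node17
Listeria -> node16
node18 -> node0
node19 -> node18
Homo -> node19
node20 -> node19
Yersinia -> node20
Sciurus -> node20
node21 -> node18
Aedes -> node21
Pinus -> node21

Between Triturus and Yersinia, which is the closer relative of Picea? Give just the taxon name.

Triturus

The MRCA of Picea and Triturus subtends (((Felis,(Camponotus,Clostridium)),(Columba,(Triturus,(Puma,Solenopsis)))),(((((Picea,Cercopithecus),(Oryzias,(Neofelis,Mus))),Bacillus),(Prionailurus,Corylus)),((Meleagris,Rattus),Listeria))) (18 taxa).
The MRCA of Picea and Yersinia is the root, subtending the entire tree (23 taxa).
The first is nested inside the second, so Picea shares a more recent common ancestor with Triturus.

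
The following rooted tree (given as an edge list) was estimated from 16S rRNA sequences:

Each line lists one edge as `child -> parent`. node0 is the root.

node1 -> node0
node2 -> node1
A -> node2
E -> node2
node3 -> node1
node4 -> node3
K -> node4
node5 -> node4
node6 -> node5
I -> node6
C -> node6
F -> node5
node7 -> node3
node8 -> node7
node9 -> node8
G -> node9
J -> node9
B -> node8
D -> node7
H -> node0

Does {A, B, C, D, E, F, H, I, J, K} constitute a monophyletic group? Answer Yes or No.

No

The MRCA of the listed taxa is the root, so the smallest clade containing them is the whole tree.
That clade also contains G, which is not in the proposed group, so the group is not monophyletic.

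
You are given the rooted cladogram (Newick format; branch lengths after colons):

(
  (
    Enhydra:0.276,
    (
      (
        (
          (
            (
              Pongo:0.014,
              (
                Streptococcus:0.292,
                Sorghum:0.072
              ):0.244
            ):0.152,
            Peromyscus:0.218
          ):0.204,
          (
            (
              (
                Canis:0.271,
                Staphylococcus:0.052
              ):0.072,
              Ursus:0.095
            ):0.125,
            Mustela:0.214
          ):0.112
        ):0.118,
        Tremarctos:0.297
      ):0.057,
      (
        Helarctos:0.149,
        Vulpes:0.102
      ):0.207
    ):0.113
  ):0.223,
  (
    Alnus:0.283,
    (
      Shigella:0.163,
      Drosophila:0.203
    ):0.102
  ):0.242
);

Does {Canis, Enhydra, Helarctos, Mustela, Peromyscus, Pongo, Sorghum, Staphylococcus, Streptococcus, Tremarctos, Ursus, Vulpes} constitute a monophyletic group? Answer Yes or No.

Yes

The most recent common ancestor of these taxa subtends (Enhydra,(((((Pongo,(Streptococcus,Sorghum)),Peromyscus),(((Canis,Staphylococcus),Ursus),Mustela)),Tremarctos),(Helarctos,Vulpes))).
That clade has exactly 12 tips — every listed taxon and nothing else — so the group is monophyletic.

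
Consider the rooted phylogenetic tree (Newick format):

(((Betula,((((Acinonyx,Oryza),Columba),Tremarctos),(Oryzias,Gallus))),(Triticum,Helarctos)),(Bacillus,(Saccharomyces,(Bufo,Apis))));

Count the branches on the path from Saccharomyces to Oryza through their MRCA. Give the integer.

10

The MRCA of Saccharomyces and Oryza is the root of the tree.
From Saccharomyces up to that node: 3 branches. From Oryza up to the same node: 7 branches. Total: 3 + 7 = 10.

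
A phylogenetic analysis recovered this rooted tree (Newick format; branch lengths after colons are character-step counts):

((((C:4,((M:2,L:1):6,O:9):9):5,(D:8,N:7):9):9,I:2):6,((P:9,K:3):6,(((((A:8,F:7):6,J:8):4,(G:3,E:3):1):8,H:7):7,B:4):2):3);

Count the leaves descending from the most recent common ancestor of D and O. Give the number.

6

The MRCA of D and O is the node subtending ((C,((M,L),O)),(D,N)).
That clade contains 6 terminal taxa: C, D, L, M, N, O.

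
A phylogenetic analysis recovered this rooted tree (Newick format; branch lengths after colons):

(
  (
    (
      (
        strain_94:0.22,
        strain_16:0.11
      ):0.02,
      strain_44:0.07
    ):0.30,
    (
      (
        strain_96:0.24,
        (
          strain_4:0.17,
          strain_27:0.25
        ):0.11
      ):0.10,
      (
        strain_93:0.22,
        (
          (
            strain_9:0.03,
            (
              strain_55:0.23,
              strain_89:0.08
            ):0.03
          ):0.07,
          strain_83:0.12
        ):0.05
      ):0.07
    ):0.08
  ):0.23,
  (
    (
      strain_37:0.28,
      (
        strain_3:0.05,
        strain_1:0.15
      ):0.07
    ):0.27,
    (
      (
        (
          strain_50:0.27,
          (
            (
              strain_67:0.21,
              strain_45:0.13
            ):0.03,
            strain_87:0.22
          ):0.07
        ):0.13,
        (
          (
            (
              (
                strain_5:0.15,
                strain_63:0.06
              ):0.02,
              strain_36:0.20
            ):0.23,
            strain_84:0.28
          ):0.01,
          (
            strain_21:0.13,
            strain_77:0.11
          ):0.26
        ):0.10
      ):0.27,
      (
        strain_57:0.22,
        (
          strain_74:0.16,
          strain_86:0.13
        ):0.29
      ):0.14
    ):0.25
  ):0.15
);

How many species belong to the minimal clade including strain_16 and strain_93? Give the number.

11

The MRCA of strain_16 and strain_93 is the node subtending (((strain_94,strain_16),strain_44),((strain_96,(strain_4,strain_27)),(strain_93,((strain_9,(strain_55,strain_89)),strain_83)))).
That clade contains 11 terminal taxa: strain_16, strain_27, strain_4, strain_44, strain_55, strain_83, strain_89, strain_9, strain_93, strain_94, strain_96.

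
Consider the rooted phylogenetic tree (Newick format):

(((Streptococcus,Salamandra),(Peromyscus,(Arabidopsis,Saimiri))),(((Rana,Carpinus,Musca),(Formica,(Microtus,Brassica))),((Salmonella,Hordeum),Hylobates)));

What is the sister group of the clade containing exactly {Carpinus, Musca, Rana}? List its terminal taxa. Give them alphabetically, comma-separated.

The clade containing exactly {Carpinus, Musca, Rana} attaches to the tree at the node subtending ((Rana,Carpinus,Musca),(Formica,(Microtus,Brassica))).
The other lineage descending from that same node — the sister group — is (Formica,(Microtus,Brassica)); its 3 tips in alphabetical order are the answer.

Brassica, Formica, Microtus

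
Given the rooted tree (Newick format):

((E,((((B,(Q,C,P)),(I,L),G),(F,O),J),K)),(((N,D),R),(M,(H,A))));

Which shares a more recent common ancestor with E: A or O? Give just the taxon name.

O

The MRCA of E and O subtends (E,((((B,(Q,C,P)),(I,L),G),(F,O),J),K)) (12 taxa).
The MRCA of E and A is the root, subtending the entire tree (18 taxa).
The first is nested inside the second, so E shares a more recent common ancestor with O.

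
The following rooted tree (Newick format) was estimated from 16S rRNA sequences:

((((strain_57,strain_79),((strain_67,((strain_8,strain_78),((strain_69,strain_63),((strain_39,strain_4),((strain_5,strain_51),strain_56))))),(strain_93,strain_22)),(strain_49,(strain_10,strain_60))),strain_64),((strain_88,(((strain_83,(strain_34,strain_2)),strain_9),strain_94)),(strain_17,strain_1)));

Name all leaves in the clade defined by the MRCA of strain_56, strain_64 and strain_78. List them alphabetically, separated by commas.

strain_10, strain_22, strain_39, strain_4, strain_49, strain_5, strain_51, strain_56, strain_57, strain_60, strain_63, strain_64, strain_67, strain_69, strain_78, strain_79, strain_8, strain_93

Tracing strain_56: it sits inside ((strain_5,strain_51),strain_56).
Tracing strain_64: it sits inside (((strain_57,strain_79),((strain_67,((strain_8,strain_78),((strain_69,strain_63),((strain_39,strain_4),((strain_5,strain_51),strain_56))))),(strain_93,strain_22)),(strain_49,(strain_10,strain_60))),strain_64).
Tracing strain_78: it sits inside (strain_8,strain_78).
The smallest clade enclosing all 3 is (((strain_57,strain_79),((strain_67,((strain_8,strain_78),((strain_69,strain_63),((strain_39,strain_4),((strain_5,strain_51),strain_56))))),(strain_93,strain_22)),(strain_49,(strain_10,strain_60))),strain_64); the answer is its 18 terminal taxa in alphabetical order.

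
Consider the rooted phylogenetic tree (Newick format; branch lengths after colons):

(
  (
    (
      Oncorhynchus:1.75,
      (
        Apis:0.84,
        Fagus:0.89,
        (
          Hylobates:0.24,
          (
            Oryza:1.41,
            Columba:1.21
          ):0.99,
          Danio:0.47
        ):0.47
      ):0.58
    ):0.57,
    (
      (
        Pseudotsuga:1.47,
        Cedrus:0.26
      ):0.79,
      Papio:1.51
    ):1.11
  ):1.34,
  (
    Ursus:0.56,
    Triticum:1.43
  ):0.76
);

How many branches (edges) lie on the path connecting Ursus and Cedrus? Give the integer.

6

The MRCA of Ursus and Cedrus is the root of the tree.
From Ursus up to that node: 2 branches. From Cedrus up to the same node: 4 branches. Total: 2 + 4 = 6.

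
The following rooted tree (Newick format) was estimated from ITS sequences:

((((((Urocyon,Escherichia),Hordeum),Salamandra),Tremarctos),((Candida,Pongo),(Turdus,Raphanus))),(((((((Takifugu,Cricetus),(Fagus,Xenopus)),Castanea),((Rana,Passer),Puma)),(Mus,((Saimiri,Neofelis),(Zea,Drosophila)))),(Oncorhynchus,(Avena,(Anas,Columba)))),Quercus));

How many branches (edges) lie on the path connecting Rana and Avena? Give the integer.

The MRCA of Rana and Avena is the node subtending ((((((Takifugu,Cricetus),(Fagus,Xenopus)),Castanea),((Rana,Passer),Puma)),(Mus,((Saimiri,Neofelis),(Zea,Drosophila)))),(Oncorhynchus,(Avena,(Anas,Columba)))).
From Rana up to that node: 5 branches. From Avena up to the same node: 3 branches. Total: 5 + 3 = 8.

8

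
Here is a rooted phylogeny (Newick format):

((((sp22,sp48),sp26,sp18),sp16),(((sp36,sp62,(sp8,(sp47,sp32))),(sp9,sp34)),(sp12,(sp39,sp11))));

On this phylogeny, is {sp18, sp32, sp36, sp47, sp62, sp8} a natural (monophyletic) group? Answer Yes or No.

No

The MRCA of the listed taxa is the root, so the smallest clade containing them is the whole tree.
That clade also contains sp11, sp12, sp16, sp22, sp26, sp34, sp39, sp48, sp9, which are not in the proposed group, so the group is not monophyletic.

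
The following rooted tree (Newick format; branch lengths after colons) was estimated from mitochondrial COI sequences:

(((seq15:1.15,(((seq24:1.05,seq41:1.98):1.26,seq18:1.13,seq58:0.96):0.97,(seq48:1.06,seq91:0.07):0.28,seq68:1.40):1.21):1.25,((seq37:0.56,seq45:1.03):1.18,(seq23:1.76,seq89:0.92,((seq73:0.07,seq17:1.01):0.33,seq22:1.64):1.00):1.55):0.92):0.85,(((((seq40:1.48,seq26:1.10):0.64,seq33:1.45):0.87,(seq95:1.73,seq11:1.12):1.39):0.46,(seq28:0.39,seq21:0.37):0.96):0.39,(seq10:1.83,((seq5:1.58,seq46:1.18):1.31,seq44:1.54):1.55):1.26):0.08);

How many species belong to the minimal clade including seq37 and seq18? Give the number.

15

The MRCA of seq37 and seq18 is the node subtending ((seq15,(((seq24,seq41),seq18,seq58),(seq48,seq91),seq68)),((seq37,seq45),(seq23,seq89,((seq73,seq17),seq22)))).
That clade contains 15 terminal taxa: seq15, seq17, seq18, seq22, seq23, seq24, seq37, seq41, seq45, seq48, seq58, seq68, seq73, seq89, seq91.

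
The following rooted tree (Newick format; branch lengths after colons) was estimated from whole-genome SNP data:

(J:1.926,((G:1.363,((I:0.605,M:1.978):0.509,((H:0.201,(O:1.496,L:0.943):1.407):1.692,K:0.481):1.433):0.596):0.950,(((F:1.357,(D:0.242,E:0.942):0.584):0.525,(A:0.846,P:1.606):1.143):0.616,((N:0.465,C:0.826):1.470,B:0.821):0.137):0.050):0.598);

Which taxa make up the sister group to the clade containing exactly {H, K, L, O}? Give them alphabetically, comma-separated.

The clade containing exactly {H, K, L, O} attaches to the tree at the node subtending ((I,M),((H,(O,L)),K)).
The other lineage descending from that same node — the sister group — is (I,M); its 2 tips in alphabetical order are the answer.

I, M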